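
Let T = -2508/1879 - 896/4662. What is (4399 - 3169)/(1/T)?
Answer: -391722200/208569 ≈ -1878.1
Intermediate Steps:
T = -955420/625707 (T = -2508*1/1879 - 896*1/4662 = -2508/1879 - 64/333 = -955420/625707 ≈ -1.5269)
(4399 - 3169)/(1/T) = (4399 - 3169)/(1/(-955420/625707)) = 1230/(-625707/955420) = 1230*(-955420/625707) = -391722200/208569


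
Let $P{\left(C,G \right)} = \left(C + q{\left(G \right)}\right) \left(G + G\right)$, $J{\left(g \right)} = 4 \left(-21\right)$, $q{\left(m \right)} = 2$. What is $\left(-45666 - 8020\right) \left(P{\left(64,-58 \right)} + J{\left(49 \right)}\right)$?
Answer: $415529640$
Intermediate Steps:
$J{\left(g \right)} = -84$
$P{\left(C,G \right)} = 2 G \left(2 + C\right)$ ($P{\left(C,G \right)} = \left(C + 2\right) \left(G + G\right) = \left(2 + C\right) 2 G = 2 G \left(2 + C\right)$)
$\left(-45666 - 8020\right) \left(P{\left(64,-58 \right)} + J{\left(49 \right)}\right) = \left(-45666 - 8020\right) \left(2 \left(-58\right) \left(2 + 64\right) - 84\right) = - 53686 \left(2 \left(-58\right) 66 - 84\right) = - 53686 \left(-7656 - 84\right) = \left(-53686\right) \left(-7740\right) = 415529640$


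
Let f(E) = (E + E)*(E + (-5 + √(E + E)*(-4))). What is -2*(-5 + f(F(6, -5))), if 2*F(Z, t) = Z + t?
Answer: 27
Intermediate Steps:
F(Z, t) = Z/2 + t/2 (F(Z, t) = (Z + t)/2 = Z/2 + t/2)
f(E) = 2*E*(-5 + E - 4*√2*√E) (f(E) = (2*E)*(E + (-5 + √(2*E)*(-4))) = (2*E)*(E + (-5 + (√2*√E)*(-4))) = (2*E)*(E + (-5 - 4*√2*√E)) = (2*E)*(-5 + E - 4*√2*√E) = 2*E*(-5 + E - 4*√2*√E))
-2*(-5 + f(F(6, -5))) = -2*(-5 + (-10*((½)*6 + (½)*(-5)) + 2*((½)*6 + (½)*(-5))² - 8*√2*((½)*6 + (½)*(-5))^(3/2))) = -2*(-5 + (-10*(3 - 5/2) + 2*(3 - 5/2)² - 8*√2*(3 - 5/2)^(3/2))) = -2*(-5 + (-10*½ + 2*(½)² - 8*√2*(½)^(3/2))) = -2*(-5 + (-5 + 2*(¼) - 8*√2*√2/4)) = -2*(-5 + (-5 + ½ - 4)) = -2*(-5 - 17/2) = -2*(-27/2) = 27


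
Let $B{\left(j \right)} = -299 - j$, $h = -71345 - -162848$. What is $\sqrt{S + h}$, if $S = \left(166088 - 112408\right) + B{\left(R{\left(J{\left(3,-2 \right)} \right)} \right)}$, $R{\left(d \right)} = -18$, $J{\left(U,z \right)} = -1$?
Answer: $\sqrt{144902} \approx 380.66$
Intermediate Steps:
$h = 91503$ ($h = -71345 + 162848 = 91503$)
$S = 53399$ ($S = \left(166088 - 112408\right) - 281 = 53680 + \left(-299 + 18\right) = 53680 - 281 = 53399$)
$\sqrt{S + h} = \sqrt{53399 + 91503} = \sqrt{144902}$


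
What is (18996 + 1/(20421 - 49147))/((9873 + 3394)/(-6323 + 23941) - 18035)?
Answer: -4806887147855/4563518114769 ≈ -1.0533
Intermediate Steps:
(18996 + 1/(20421 - 49147))/((9873 + 3394)/(-6323 + 23941) - 18035) = (18996 + 1/(-28726))/(13267/17618 - 18035) = (18996 - 1/28726)/(13267*(1/17618) - 18035) = 545679095/(28726*(13267/17618 - 18035)) = 545679095/(28726*(-317727363/17618)) = (545679095/28726)*(-17618/317727363) = -4806887147855/4563518114769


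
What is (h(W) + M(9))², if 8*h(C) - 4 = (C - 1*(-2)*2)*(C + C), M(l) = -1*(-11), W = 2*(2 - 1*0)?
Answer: 1521/4 ≈ 380.25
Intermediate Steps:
W = 4 (W = 2*(2 + 0) = 2*2 = 4)
M(l) = 11
h(C) = ½ + C*(4 + C)/4 (h(C) = ½ + ((C - 1*(-2)*2)*(C + C))/8 = ½ + ((C + 2*2)*(2*C))/8 = ½ + ((C + 4)*(2*C))/8 = ½ + ((4 + C)*(2*C))/8 = ½ + (2*C*(4 + C))/8 = ½ + C*(4 + C)/4)
(h(W) + M(9))² = ((½ + 4 + (¼)*4²) + 11)² = ((½ + 4 + (¼)*16) + 11)² = ((½ + 4 + 4) + 11)² = (17/2 + 11)² = (39/2)² = 1521/4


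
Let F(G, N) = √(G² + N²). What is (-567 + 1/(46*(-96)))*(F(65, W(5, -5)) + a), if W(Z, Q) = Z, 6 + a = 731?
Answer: -1815307925/4416 - 12519365*√170/4416 ≈ -4.4804e+5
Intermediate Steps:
a = 725 (a = -6 + 731 = 725)
(-567 + 1/(46*(-96)))*(F(65, W(5, -5)) + a) = (-567 + 1/(46*(-96)))*(√(65² + 5²) + 725) = (-567 + 1/(-4416))*(√(4225 + 25) + 725) = (-567 - 1/4416)*(√4250 + 725) = -2503873*(5*√170 + 725)/4416 = -2503873*(725 + 5*√170)/4416 = -1815307925/4416 - 12519365*√170/4416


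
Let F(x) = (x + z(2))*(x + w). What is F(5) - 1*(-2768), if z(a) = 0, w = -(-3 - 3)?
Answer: 2823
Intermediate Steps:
w = 6 (w = -1*(-6) = 6)
F(x) = x*(6 + x) (F(x) = (x + 0)*(x + 6) = x*(6 + x))
F(5) - 1*(-2768) = 5*(6 + 5) - 1*(-2768) = 5*11 + 2768 = 55 + 2768 = 2823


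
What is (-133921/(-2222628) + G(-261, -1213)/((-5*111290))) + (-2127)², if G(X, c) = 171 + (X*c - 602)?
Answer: 2797678873359227057/618390675300 ≈ 4.5241e+6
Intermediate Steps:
G(X, c) = -431 + X*c (G(X, c) = 171 + (-602 + X*c) = -431 + X*c)
(-133921/(-2222628) + G(-261, -1213)/((-5*111290))) + (-2127)² = (-133921/(-2222628) + (-431 - 261*(-1213))/((-5*111290))) + (-2127)² = (-133921*(-1/2222628) + (-431 + 316593)/(-556450)) + 4524129 = (133921/2222628 + 316162*(-1/556450)) + 4524129 = (133921/2222628 - 158081/278225) + 4524129 = -314095086643/618390675300 + 4524129 = 2797678873359227057/618390675300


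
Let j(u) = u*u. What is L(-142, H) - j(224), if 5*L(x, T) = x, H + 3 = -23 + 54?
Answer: -251022/5 ≈ -50204.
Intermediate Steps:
H = 28 (H = -3 + (-23 + 54) = -3 + 31 = 28)
j(u) = u²
L(x, T) = x/5
L(-142, H) - j(224) = (⅕)*(-142) - 1*224² = -142/5 - 1*50176 = -142/5 - 50176 = -251022/5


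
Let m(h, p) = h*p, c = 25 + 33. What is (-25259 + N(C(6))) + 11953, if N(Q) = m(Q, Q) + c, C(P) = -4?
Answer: -13232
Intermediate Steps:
c = 58
N(Q) = 58 + Q² (N(Q) = Q*Q + 58 = Q² + 58 = 58 + Q²)
(-25259 + N(C(6))) + 11953 = (-25259 + (58 + (-4)²)) + 11953 = (-25259 + (58 + 16)) + 11953 = (-25259 + 74) + 11953 = -25185 + 11953 = -13232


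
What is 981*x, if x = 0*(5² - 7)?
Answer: 0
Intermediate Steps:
x = 0 (x = 0*(25 - 7) = 0*18 = 0)
981*x = 981*0 = 0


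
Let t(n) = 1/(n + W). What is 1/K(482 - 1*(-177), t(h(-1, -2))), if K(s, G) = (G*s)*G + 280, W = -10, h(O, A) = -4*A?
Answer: 4/1779 ≈ 0.0022485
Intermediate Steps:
t(n) = 1/(-10 + n) (t(n) = 1/(n - 10) = 1/(-10 + n))
K(s, G) = 280 + s*G² (K(s, G) = s*G² + 280 = 280 + s*G²)
1/K(482 - 1*(-177), t(h(-1, -2))) = 1/(280 + (482 - 1*(-177))*(1/(-10 - 4*(-2)))²) = 1/(280 + (482 + 177)*(1/(-10 + 8))²) = 1/(280 + 659*(1/(-2))²) = 1/(280 + 659*(-½)²) = 1/(280 + 659*(¼)) = 1/(280 + 659/4) = 1/(1779/4) = 4/1779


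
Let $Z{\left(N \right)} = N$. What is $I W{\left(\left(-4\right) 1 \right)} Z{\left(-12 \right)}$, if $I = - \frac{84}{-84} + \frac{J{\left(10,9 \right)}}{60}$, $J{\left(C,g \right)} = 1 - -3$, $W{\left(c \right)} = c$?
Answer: $\frac{256}{5} \approx 51.2$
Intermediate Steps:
$J{\left(C,g \right)} = 4$ ($J{\left(C,g \right)} = 1 + 3 = 4$)
$I = \frac{16}{15}$ ($I = - \frac{84}{-84} + \frac{4}{60} = \left(-84\right) \left(- \frac{1}{84}\right) + 4 \cdot \frac{1}{60} = 1 + \frac{1}{15} = \frac{16}{15} \approx 1.0667$)
$I W{\left(\left(-4\right) 1 \right)} Z{\left(-12 \right)} = \frac{16 \left(\left(-4\right) 1\right)}{15} \left(-12\right) = \frac{16}{15} \left(-4\right) \left(-12\right) = \left(- \frac{64}{15}\right) \left(-12\right) = \frac{256}{5}$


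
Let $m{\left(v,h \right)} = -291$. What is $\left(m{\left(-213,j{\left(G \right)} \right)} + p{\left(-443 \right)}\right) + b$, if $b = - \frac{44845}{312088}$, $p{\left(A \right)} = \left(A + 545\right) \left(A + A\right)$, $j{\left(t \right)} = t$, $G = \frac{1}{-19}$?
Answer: $- \frac{28294879189}{312088} \approx -90663.0$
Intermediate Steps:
$G = - \frac{1}{19} \approx -0.052632$
$p{\left(A \right)} = 2 A \left(545 + A\right)$ ($p{\left(A \right)} = \left(545 + A\right) 2 A = 2 A \left(545 + A\right)$)
$b = - \frac{44845}{312088}$ ($b = \left(-44845\right) \frac{1}{312088} = - \frac{44845}{312088} \approx -0.14369$)
$\left(m{\left(-213,j{\left(G \right)} \right)} + p{\left(-443 \right)}\right) + b = \left(-291 + 2 \left(-443\right) \left(545 - 443\right)\right) - \frac{44845}{312088} = \left(-291 + 2 \left(-443\right) 102\right) - \frac{44845}{312088} = \left(-291 - 90372\right) - \frac{44845}{312088} = -90663 - \frac{44845}{312088} = - \frac{28294879189}{312088}$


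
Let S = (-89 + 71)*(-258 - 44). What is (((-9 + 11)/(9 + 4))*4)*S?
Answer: 43488/13 ≈ 3345.2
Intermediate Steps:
S = 5436 (S = -18*(-302) = 5436)
(((-9 + 11)/(9 + 4))*4)*S = (((-9 + 11)/(9 + 4))*4)*5436 = ((2/13)*4)*5436 = (8/13)*5436 = 43488/13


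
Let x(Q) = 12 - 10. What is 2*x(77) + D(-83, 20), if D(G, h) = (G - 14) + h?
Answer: -73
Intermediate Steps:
D(G, h) = -14 + G + h (D(G, h) = (-14 + G) + h = -14 + G + h)
x(Q) = 2
2*x(77) + D(-83, 20) = 2*2 + (-14 - 83 + 20) = 4 - 77 = -73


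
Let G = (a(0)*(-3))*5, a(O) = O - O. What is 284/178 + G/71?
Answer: 142/89 ≈ 1.5955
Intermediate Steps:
a(O) = 0
G = 0 (G = (0*(-3))*5 = 0*5 = 0)
284/178 + G/71 = 284/178 + 0/71 = 284*(1/178) + 0*(1/71) = 142/89 + 0 = 142/89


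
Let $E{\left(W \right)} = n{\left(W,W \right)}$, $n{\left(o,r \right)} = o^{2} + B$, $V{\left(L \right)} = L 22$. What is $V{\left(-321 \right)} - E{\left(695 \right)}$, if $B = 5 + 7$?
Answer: $-490099$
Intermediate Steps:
$V{\left(L \right)} = 22 L$
$B = 12$
$n{\left(o,r \right)} = 12 + o^{2}$ ($n{\left(o,r \right)} = o^{2} + 12 = 12 + o^{2}$)
$E{\left(W \right)} = 12 + W^{2}$
$V{\left(-321 \right)} - E{\left(695 \right)} = 22 \left(-321\right) - \left(12 + 695^{2}\right) = -7062 - \left(12 + 483025\right) = -7062 - 483037 = -490099$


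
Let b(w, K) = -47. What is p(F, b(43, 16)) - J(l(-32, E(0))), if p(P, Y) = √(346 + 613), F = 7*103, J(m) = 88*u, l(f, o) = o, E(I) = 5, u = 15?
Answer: -1320 + √959 ≈ -1289.0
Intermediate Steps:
J(m) = 1320 (J(m) = 88*15 = 1320)
F = 721
p(P, Y) = √959
p(F, b(43, 16)) - J(l(-32, E(0))) = √959 - 1*1320 = √959 - 1320 = -1320 + √959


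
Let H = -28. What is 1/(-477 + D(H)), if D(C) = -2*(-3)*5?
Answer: -1/447 ≈ -0.0022371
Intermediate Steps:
D(C) = 30 (D(C) = 6*5 = 30)
1/(-477 + D(H)) = 1/(-477 + 30) = 1/(-447) = -1/447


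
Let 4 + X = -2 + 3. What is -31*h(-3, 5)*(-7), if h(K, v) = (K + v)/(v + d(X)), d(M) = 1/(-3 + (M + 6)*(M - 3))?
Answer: 4557/52 ≈ 87.635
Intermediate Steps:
X = -3 (X = -4 + (-2 + 3) = -4 + 1 = -3)
d(M) = 1/(-3 + (-3 + M)*(6 + M)) (d(M) = 1/(-3 + (6 + M)*(-3 + M)) = 1/(-3 + (-3 + M)*(6 + M)))
h(K, v) = (K + v)/(-1/21 + v) (h(K, v) = (K + v)/(v + 1/(-21 + (-3)**2 + 3*(-3))) = (K + v)/(v + 1/(-21 + 9 - 9)) = (K + v)/(v + 1/(-21)) = (K + v)/(v - 1/21) = (K + v)/(-1/21 + v))
-31*h(-3, 5)*(-7) = -651*(-3 + 5)/(-1 + 21*5)*(-7) = -651*2/(-1 + 105)*(-7) = -651*2/104*(-7) = -31*21/52*(-7) = -651/52*(-7) = 4557/52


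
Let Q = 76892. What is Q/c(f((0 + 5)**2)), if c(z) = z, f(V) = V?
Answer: 76892/25 ≈ 3075.7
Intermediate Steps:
Q/c(f((0 + 5)**2)) = 76892/((0 + 5)**2) = 76892/(5**2) = 76892/25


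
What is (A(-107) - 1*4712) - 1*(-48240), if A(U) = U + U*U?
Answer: 54870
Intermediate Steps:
A(U) = U + U²
(A(-107) - 1*4712) - 1*(-48240) = (-107*(1 - 107) - 1*4712) - 1*(-48240) = (-107*(-106) - 4712) + 48240 = (11342 - 4712) + 48240 = 6630 + 48240 = 54870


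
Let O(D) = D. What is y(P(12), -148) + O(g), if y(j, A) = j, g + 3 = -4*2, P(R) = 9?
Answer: -2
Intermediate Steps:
g = -11 (g = -3 - 4*2 = -3 - 8 = -11)
y(P(12), -148) + O(g) = 9 - 11 = -2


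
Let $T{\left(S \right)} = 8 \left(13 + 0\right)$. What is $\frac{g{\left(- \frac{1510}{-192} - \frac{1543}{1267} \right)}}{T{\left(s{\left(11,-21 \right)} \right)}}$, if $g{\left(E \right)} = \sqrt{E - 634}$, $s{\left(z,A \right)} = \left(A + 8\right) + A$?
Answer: $\frac{i \sqrt{580079968062}}{3162432} \approx 0.24084 i$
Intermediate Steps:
$s{\left(z,A \right)} = 8 + 2 A$ ($s{\left(z,A \right)} = \left(8 + A\right) + A = 8 + 2 A$)
$T{\left(S \right)} = 104$ ($T{\left(S \right)} = 8 \cdot 13 = 104$)
$g{\left(E \right)} = \sqrt{-634 + E}$
$\frac{g{\left(- \frac{1510}{-192} - \frac{1543}{1267} \right)}}{T{\left(s{\left(11,-21 \right)} \right)}} = \frac{\sqrt{-634 - \left(- \frac{755}{96} + \frac{1543}{1267}\right)}}{104} = \sqrt{-634 - - \frac{808457}{121632}} \cdot \frac{1}{104} = \sqrt{-634 + \left(\frac{755}{96} - \frac{1543}{1267}\right)} \frac{1}{104} = \sqrt{-634 + \frac{808457}{121632}} \cdot \frac{1}{104} = \sqrt{- \frac{76306231}{121632}} \cdot \frac{1}{104} = \frac{i \sqrt{580079968062}}{30408} \cdot \frac{1}{104} = \frac{i \sqrt{580079968062}}{3162432}$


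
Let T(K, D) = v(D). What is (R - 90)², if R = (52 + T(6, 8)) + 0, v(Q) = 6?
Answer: 1024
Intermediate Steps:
T(K, D) = 6
R = 58 (R = (52 + 6) + 0 = 58 + 0 = 58)
(R - 90)² = (58 - 90)² = (-32)² = 1024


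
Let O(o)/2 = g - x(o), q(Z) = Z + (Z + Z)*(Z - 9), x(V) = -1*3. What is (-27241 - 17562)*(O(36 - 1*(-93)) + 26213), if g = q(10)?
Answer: -1177378037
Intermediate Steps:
x(V) = -3
q(Z) = Z + 2*Z*(-9 + Z) (q(Z) = Z + (2*Z)*(-9 + Z) = Z + 2*Z*(-9 + Z))
g = 30 (g = 10*(-17 + 2*10) = 10*(-17 + 20) = 10*3 = 30)
O(o) = 66 (O(o) = 2*(30 - 1*(-3)) = 2*(30 + 3) = 2*33 = 66)
(-27241 - 17562)*(O(36 - 1*(-93)) + 26213) = (-27241 - 17562)*(66 + 26213) = -44803*26279 = -1177378037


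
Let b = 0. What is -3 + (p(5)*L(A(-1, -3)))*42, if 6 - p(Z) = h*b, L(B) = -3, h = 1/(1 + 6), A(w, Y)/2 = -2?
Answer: -759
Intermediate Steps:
A(w, Y) = -4 (A(w, Y) = 2*(-2) = -4)
h = ⅐ (h = 1/7 = ⅐ ≈ 0.14286)
p(Z) = 6 (p(Z) = 6 - 0/7 = 6 - 1*0 = 6 + 0 = 6)
-3 + (p(5)*L(A(-1, -3)))*42 = -3 + (6*(-3))*42 = -3 - 18*42 = -3 - 756 = -759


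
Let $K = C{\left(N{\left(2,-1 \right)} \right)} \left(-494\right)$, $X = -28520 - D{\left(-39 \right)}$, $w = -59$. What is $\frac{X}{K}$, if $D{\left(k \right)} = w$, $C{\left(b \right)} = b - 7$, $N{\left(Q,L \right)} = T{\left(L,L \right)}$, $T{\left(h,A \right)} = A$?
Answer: $- \frac{28461}{3952} \approx -7.2017$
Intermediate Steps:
$N{\left(Q,L \right)} = L$
$C{\left(b \right)} = -7 + b$
$D{\left(k \right)} = -59$
$X = -28461$ ($X = -28520 - -59 = -28520 + 59 = -28461$)
$K = 3952$ ($K = \left(-7 - 1\right) \left(-494\right) = \left(-8\right) \left(-494\right) = 3952$)
$\frac{X}{K} = - \frac{28461}{3952}$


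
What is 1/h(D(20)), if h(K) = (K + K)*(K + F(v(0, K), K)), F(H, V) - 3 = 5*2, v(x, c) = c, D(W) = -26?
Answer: 1/676 ≈ 0.0014793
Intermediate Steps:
F(H, V) = 13 (F(H, V) = 3 + 5*2 = 3 + 10 = 13)
h(K) = 2*K*(13 + K) (h(K) = (K + K)*(K + 13) = (2*K)*(13 + K) = 2*K*(13 + K))
1/h(D(20)) = 1/(2*(-26)*(13 - 26)) = 1/(2*(-26)*(-13)) = 1/676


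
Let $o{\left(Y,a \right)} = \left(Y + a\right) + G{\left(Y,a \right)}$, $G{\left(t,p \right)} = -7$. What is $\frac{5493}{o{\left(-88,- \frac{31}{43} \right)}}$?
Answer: $- \frac{78733}{1372} \approx -57.386$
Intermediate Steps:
$o{\left(Y,a \right)} = -7 + Y + a$ ($o{\left(Y,a \right)} = \left(Y + a\right) - 7 = -7 + Y + a$)
$\frac{5493}{o{\left(-88,- \frac{31}{43} \right)}} = \frac{5493}{-7 - 88 - \frac{31}{43}} = \frac{5493}{- \frac{4116}{43}} = 5493 \left(- \frac{43}{4116}\right) = - \frac{78733}{1372}$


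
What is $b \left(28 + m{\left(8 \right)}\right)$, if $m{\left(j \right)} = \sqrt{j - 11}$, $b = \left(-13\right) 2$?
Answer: $-728 - 26 i \sqrt{3} \approx -728.0 - 45.033 i$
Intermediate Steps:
$b = -26$
$m{\left(j \right)} = \sqrt{-11 + j}$ ($m{\left(j \right)} = \sqrt{j - 11} = \sqrt{-11 + j}$)
$b \left(28 + m{\left(8 \right)}\right) = - 26 \left(28 + \sqrt{-11 + 8}\right) = - 26 \left(28 + \sqrt{-3}\right) = - 26 \left(28 + i \sqrt{3}\right) = -728 - 26 i \sqrt{3}$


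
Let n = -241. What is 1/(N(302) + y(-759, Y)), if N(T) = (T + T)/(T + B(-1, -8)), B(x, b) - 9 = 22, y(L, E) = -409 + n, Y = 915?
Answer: -333/215846 ≈ -0.0015428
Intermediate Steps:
y(L, E) = -650 (y(L, E) = -409 - 241 = -650)
B(x, b) = 31 (B(x, b) = 9 + 22 = 31)
N(T) = 2*T/(31 + T) (N(T) = (T + T)/(T + 31) = (2*T)/(31 + T) = 2*T/(31 + T))
1/(N(302) + y(-759, Y)) = 1/(2*302/(31 + 302) - 650) = 1/(2*302/333 - 650) = 1/(2*302*(1/333) - 650) = 1/(604/333 - 650) = 1/(-215846/333) = -333/215846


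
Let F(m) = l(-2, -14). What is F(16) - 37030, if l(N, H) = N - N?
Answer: -37030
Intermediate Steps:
l(N, H) = 0
F(m) = 0
F(16) - 37030 = 0 - 37030 = -37030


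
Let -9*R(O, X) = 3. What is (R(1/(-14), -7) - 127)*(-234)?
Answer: 29796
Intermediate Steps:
R(O, X) = -⅓ (R(O, X) = -⅑*3 = -⅓)
(R(1/(-14), -7) - 127)*(-234) = (-⅓ - 127)*(-234) = -382/3*(-234) = 29796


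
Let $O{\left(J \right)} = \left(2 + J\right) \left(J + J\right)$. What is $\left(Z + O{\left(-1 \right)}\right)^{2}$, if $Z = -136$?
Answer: $19044$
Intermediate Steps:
$O{\left(J \right)} = 2 J \left(2 + J\right)$ ($O{\left(J \right)} = \left(2 + J\right) 2 J = 2 J \left(2 + J\right)$)
$\left(Z + O{\left(-1 \right)}\right)^{2} = \left(-136 + 2 \left(-1\right) \left(2 - 1\right)\right)^{2} = \left(-136 + 2 \left(-1\right) 1\right)^{2} = \left(-136 - 2\right)^{2} = \left(-138\right)^{2} = 19044$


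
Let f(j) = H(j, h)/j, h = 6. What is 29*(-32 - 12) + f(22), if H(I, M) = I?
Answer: -1275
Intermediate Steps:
f(j) = 1 (f(j) = j/j = 1)
29*(-32 - 12) + f(22) = 29*(-32 - 12) + 1 = 29*(-44) + 1 = -1276 + 1 = -1275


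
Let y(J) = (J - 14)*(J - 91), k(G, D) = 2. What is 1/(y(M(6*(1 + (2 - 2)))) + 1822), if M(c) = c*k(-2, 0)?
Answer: 1/1980 ≈ 0.00050505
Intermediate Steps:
M(c) = 2*c (M(c) = c*2 = 2*c)
y(J) = (-91 + J)*(-14 + J) (y(J) = (-14 + J)*(-91 + J) = (-91 + J)*(-14 + J))
1/(y(M(6*(1 + (2 - 2)))) + 1822) = 1/((1274 + (2*(6*(1 + (2 - 2))))² - 210*6*(1 + (2 - 2))) + 1822) = 1/((1274 + (2*(6*(1 + 0)))² - 210*6*(1 + 0)) + 1822) = 1/((1274 + (2*(6*1))² - 210*6*1) + 1822) = 1/((1274 + (2*6)² - 210*6) + 1822) = 1/((1274 + 12² - 105*12) + 1822) = 1/((1274 + 144 - 1260) + 1822) = 1/(158 + 1822) = 1/1980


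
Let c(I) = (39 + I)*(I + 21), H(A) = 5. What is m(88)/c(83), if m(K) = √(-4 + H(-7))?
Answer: 1/12688 ≈ 7.8815e-5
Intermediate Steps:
c(I) = (21 + I)*(39 + I) (c(I) = (39 + I)*(21 + I) = (21 + I)*(39 + I))
m(K) = 1 (m(K) = √(-4 + 5) = √1 = 1)
m(88)/c(83) = 1/(819 + 83² + 60*83) = 1/(819 + 6889 + 4980) = 1/12688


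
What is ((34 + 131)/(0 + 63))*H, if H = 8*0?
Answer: 0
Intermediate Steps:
H = 0
((34 + 131)/(0 + 63))*H = ((34 + 131)/(0 + 63))*0 = (165/63)*0 = (165*(1/63))*0 = (55/21)*0 = 0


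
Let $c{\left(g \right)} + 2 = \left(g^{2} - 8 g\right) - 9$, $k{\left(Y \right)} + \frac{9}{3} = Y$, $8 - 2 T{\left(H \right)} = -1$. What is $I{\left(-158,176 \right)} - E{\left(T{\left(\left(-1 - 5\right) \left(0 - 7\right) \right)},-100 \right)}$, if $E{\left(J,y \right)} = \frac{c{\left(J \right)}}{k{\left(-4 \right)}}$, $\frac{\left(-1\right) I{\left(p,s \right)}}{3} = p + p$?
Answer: $\frac{26437}{28} \approx 944.18$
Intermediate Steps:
$T{\left(H \right)} = \frac{9}{2}$ ($T{\left(H \right)} = 4 - - \frac{1}{2} = 4 + \frac{1}{2} = \frac{9}{2}$)
$I{\left(p,s \right)} = - 6 p$ ($I{\left(p,s \right)} = - 3 \left(p + p\right) = - 3 \cdot 2 p = - 6 p$)
$k{\left(Y \right)} = -3 + Y$
$c{\left(g \right)} = -11 + g^{2} - 8 g$ ($c{\left(g \right)} = -2 - \left(9 - g^{2} + 8 g\right) = -11 + g^{2} - 8 g$)
$E{\left(J,y \right)} = \frac{11}{7} - \frac{J^{2}}{7} + \frac{8 J}{7}$ ($E{\left(J,y \right)} = \frac{-11 + J^{2} - 8 J}{-3 - 4} = \frac{-11 + J^{2} - 8 J}{-7} = \left(-11 + J^{2} - 8 J\right) \left(- \frac{1}{7}\right) = \frac{11}{7} - \frac{J^{2}}{7} + \frac{8 J}{7}$)
$I{\left(-158,176 \right)} - E{\left(T{\left(\left(-1 - 5\right) \left(0 - 7\right) \right)},-100 \right)} = \left(-6\right) \left(-158\right) - \left(\frac{11}{7} - \frac{\left(\frac{9}{2}\right)^{2}}{7} + \frac{8}{7} \cdot \frac{9}{2}\right) = 948 - \left(\frac{11}{7} - \frac{81}{28} + \frac{36}{7}\right) = 948 - \frac{107}{28} = \frac{26437}{28}$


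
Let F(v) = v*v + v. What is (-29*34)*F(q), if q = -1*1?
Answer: 0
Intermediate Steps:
q = -1
F(v) = v + v**2 (F(v) = v**2 + v = v + v**2)
(-29*34)*F(q) = (-29*34)*(-(1 - 1)) = -(-986)*0 = -986*0 = 0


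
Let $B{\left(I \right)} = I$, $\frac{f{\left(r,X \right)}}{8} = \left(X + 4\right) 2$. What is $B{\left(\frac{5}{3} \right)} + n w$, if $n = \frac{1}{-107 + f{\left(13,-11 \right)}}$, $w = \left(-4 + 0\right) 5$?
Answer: $\frac{385}{219} \approx 1.758$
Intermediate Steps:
$w = -20$ ($w = \left(-4\right) 5 = -20$)
$f{\left(r,X \right)} = 64 + 16 X$ ($f{\left(r,X \right)} = 8 \left(X + 4\right) 2 = 8 \left(4 + X\right) 2 = 8 \left(8 + 2 X\right) = 64 + 16 X$)
$n = - \frac{1}{219}$ ($n = \frac{1}{-107 + \left(64 + 16 \left(-11\right)\right)} = \frac{1}{-107 + \left(64 - 176\right)} = \frac{1}{-107 - 112} = \frac{1}{-219} = - \frac{1}{219} \approx -0.0045662$)
$B{\left(\frac{5}{3} \right)} + n w = \frac{5}{3} - - \frac{20}{219} = 5 \cdot \frac{1}{3} + \frac{20}{219} = \frac{5}{3} + \frac{20}{219} = \frac{385}{219}$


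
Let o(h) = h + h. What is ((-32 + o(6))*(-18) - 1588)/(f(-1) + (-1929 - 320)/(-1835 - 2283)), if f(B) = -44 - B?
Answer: 5056904/174825 ≈ 28.926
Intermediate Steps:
o(h) = 2*h
((-32 + o(6))*(-18) - 1588)/(f(-1) + (-1929 - 320)/(-1835 - 2283)) = ((-32 + 2*6)*(-18) - 1588)/((-44 - 1*(-1)) + (-1929 - 320)/(-1835 - 2283)) = ((-32 + 12)*(-18) - 1588)/((-44 + 1) - 2249/(-4118)) = (-20*(-18) - 1588)/(-43 - 2249*(-1/4118)) = (360 - 1588)/(-43 + 2249/4118) = -1228/(-174825/4118) = -1228*(-4118/174825) = 5056904/174825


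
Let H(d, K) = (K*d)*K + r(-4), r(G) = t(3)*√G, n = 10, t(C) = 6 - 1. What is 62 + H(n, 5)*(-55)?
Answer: -13688 - 550*I ≈ -13688.0 - 550.0*I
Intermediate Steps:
t(C) = 5
r(G) = 5*√G
H(d, K) = 10*I + d*K² (H(d, K) = (K*d)*K + 5*√(-4) = d*K² + 5*(2*I) = d*K² + 10*I = 10*I + d*K²)
62 + H(n, 5)*(-55) = 62 + (10*I + 10*5²)*(-55) = 62 + (10*I + 10*25)*(-55) = 62 + (10*I + 250)*(-55) = 62 + (250 + 10*I)*(-55) = 62 + (-13750 - 550*I) = -13688 - 550*I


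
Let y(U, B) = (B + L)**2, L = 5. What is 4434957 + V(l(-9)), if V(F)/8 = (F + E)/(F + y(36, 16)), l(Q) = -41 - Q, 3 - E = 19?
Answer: 1813897029/409 ≈ 4.4350e+6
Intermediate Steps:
E = -16 (E = 3 - 1*19 = 3 - 19 = -16)
y(U, B) = (5 + B)**2 (y(U, B) = (B + 5)**2 = (5 + B)**2)
V(F) = 8*(-16 + F)/(441 + F) (V(F) = 8*((F - 16)/(F + (5 + 16)**2)) = 8*((-16 + F)/(F + 21**2)) = 8*((-16 + F)/(F + 441)) = 8*((-16 + F)/(441 + F)) = 8*(-16 + F)/(441 + F))
4434957 + V(l(-9)) = 4434957 + 8*(-16 + (-41 - 1*(-9)))/(441 + (-41 - 1*(-9))) = 4434957 + 8*(-16 + (-41 + 9))/(441 + (-41 + 9)) = 4434957 + 8*(-16 - 32)/(441 - 32) = 4434957 + 8*(-48)/409 = 4434957 + 8*(1/409)*(-48) = 4434957 - 384/409 = 1813897029/409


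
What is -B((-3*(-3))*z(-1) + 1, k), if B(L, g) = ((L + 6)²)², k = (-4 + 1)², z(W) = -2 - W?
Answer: -16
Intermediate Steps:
k = 9 (k = (-3)² = 9)
B(L, g) = (6 + L)⁴ (B(L, g) = ((6 + L)²)² = (6 + L)⁴)
-B((-3*(-3))*z(-1) + 1, k) = -(6 + ((-3*(-3))*(-2 - 1*(-1)) + 1))⁴ = -(6 + (9*(-2 + 1) + 1))⁴ = -(6 + (9*(-1) + 1))⁴ = -(6 + (-9 + 1))⁴ = -(6 - 8)⁴ = -1*(-2)⁴ = -1*16 = -16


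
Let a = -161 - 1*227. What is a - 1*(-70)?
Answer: -318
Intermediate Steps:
a = -388 (a = -161 - 227 = -388)
a - 1*(-70) = -388 - 1*(-70) = -388 + 70 = -318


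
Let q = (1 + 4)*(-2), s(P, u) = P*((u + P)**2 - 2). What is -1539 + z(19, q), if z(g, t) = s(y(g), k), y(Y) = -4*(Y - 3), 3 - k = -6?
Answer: -195011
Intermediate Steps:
k = 9 (k = 3 - 1*(-6) = 3 + 6 = 9)
y(Y) = 12 - 4*Y (y(Y) = -4*(-3 + Y) = 12 - 4*Y)
s(P, u) = P*(-2 + (P + u)**2) (s(P, u) = P*((P + u)**2 - 2) = P*(-2 + (P + u)**2))
q = -10 (q = 5*(-2) = -10)
z(g, t) = (-2 + (21 - 4*g)**2)*(12 - 4*g) (z(g, t) = (12 - 4*g)*(-2 + ((12 - 4*g) + 9)**2) = (12 - 4*g)*(-2 + (21 - 4*g)**2) = (-2 + (21 - 4*g)**2)*(12 - 4*g))
-1539 + z(19, q) = -1539 - 4*(-3 + 19)*(-2 + (-21 + 4*19)**2) = -1539 - 4*16*(-2 + (-21 + 76)**2) = -1539 - 4*16*(-2 + 55**2) = -1539 - 4*16*(-2 + 3025) = -1539 - 4*16*3023 = -1539 - 193472 = -195011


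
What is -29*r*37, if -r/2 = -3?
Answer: -6438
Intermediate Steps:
r = 6 (r = -2*(-3) = 6)
-29*r*37 = -29*6*37 = -174*37 = -6438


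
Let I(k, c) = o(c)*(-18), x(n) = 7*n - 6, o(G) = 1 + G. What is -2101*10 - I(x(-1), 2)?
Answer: -20956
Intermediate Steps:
x(n) = -6 + 7*n
I(k, c) = -18 - 18*c (I(k, c) = (1 + c)*(-18) = -18 - 18*c)
-2101*10 - I(x(-1), 2) = -2101*10 - (-18 - 18*2) = -21010 - (-18 - 36) = -21010 - 1*(-54) = -21010 + 54 = -20956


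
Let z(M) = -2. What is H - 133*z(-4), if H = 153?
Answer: 419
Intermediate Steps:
H - 133*z(-4) = 153 - 133*(-2) = 153 + 266 = 419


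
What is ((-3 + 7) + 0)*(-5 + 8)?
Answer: 12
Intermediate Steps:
((-3 + 7) + 0)*(-5 + 8) = (4 + 0)*3 = 4*3 = 12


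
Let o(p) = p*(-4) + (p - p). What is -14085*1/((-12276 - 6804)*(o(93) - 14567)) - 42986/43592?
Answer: -34036601799/34514707064 ≈ -0.98615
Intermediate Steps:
o(p) = -4*p (o(p) = -4*p + 0 = -4*p)
-14085*1/((-12276 - 6804)*(o(93) - 14567)) - 42986/43592 = -14085*1/((-12276 - 6804)*(-4*93 - 14567)) - 42986/43592 = -14085*(-1/(19080*(-372 - 14567))) - 42986*1/43592 = -14085/((-19080*(-14939))) - 21493/21796 = -14085/285036120 - 21493/21796 = -14085*1/285036120 - 21493/21796 = -313/6334136 - 21493/21796 = -34036601799/34514707064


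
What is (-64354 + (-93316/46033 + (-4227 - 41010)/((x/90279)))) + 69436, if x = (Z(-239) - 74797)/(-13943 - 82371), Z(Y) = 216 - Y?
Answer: -9053339819819743573/1711092643 ≈ -5.2910e+9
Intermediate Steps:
x = 37171/48157 (x = ((216 - 1*(-239)) - 74797)/(-13943 - 82371) = ((216 + 239) - 74797)/(-96314) = (455 - 74797)*(-1/96314) = -74342*(-1/96314) = 37171/48157 ≈ 0.77187)
(-64354 + (-93316/46033 + (-4227 - 41010)/((x/90279)))) + 69436 = (-64354 + (-93316/46033 + (-4227 - 41010)/(((37171/48157)/90279)))) + 69436 = (-64354 + (-93316*1/46033 - 45237/((37171/48157)*(1/90279)))) + 69436 = (-64354 + (-93316/46033 - 45237/37171/4347565803)) + 69436 = (-64354 + (-93316/46033 - 45237*4347565803/37171)) + 69436 = (-64354 + (-93316/46033 - 196670834230311/37171)) + 69436 = (-64354 - 9053348515592555299/1711092643) + 69436 = -9053458631248502921/1711092643 + 69436 = -9053339819819743573/1711092643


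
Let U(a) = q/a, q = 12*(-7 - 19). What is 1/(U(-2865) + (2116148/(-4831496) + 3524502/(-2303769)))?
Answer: -885814285545410/1646706483055977 ≈ -0.53793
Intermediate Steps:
q = -312 (q = 12*(-26) = -312)
U(a) = -312/a
1/(U(-2865) + (2116148/(-4831496) + 3524502/(-2303769))) = 1/(-312/(-2865) + (2116148/(-4831496) + 3524502/(-2303769))) = 1/(-312*(-1/2865) + (2116148*(-1/4831496) + 3524502*(-1/2303769))) = 1/(104/955 + (-529037/1207874 - 1174834/767923)) = 1/(104/955 - 1825311123067/927554225702) = 1/(-1646706483055977/885814285545410) = -885814285545410/1646706483055977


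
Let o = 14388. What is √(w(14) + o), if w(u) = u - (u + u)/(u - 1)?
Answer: √2433574/13 ≈ 120.00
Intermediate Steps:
w(u) = u - 2*u/(-1 + u)
√(w(14) + o) = √(14*(-3 + 14)/(-1 + 14) + 14388) = √(14*11/13 + 14388) = √(14*(1/13)*11 + 14388) = √(154/13 + 14388) = √(187198/13) = √2433574/13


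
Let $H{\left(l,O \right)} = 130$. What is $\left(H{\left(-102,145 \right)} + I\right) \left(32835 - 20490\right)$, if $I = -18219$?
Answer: $-223308705$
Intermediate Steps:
$\left(H{\left(-102,145 \right)} + I\right) \left(32835 - 20490\right) = \left(130 - 18219\right) \left(32835 - 20490\right) = \left(-18089\right) 12345 = -223308705$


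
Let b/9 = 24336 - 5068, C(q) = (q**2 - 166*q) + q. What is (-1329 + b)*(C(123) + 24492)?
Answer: 3325676058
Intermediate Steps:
C(q) = q**2 - 165*q
b = 173412 (b = 9*(24336 - 5068) = 9*19268 = 173412)
(-1329 + b)*(C(123) + 24492) = (-1329 + 173412)*(123*(-165 + 123) + 24492) = 172083*(123*(-42) + 24492) = 172083*(-5166 + 24492) = 172083*19326 = 3325676058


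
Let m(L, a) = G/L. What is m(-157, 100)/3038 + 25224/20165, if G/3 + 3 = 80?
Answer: 1718047467/1374002770 ≈ 1.2504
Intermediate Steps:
G = 231 (G = -9 + 3*80 = -9 + 240 = 231)
m(L, a) = 231/L
m(-157, 100)/3038 + 25224/20165 = (231/(-157))/3038 + 25224/20165 = (231*(-1/157))*(1/3038) + 25224*(1/20165) = -231/157*1/3038 + 25224/20165 = -33/68138 + 25224/20165 = 1718047467/1374002770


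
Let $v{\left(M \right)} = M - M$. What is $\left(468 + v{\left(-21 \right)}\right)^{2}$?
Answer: $219024$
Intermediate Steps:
$v{\left(M \right)} = 0$
$\left(468 + v{\left(-21 \right)}\right)^{2} = \left(468 + 0\right)^{2} = 468^{2} = 219024$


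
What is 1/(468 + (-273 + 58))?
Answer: 1/253 ≈ 0.0039526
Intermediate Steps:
1/(468 + (-273 + 58)) = 1/(468 - 215) = 1/253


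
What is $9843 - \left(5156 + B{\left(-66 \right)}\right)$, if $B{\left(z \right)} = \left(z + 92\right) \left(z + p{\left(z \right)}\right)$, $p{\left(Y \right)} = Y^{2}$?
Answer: $-106853$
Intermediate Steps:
$B{\left(z \right)} = \left(92 + z\right) \left(z + z^{2}\right)$ ($B{\left(z \right)} = \left(z + 92\right) \left(z + z^{2}\right) = \left(92 + z\right) \left(z + z^{2}\right)$)
$9843 - \left(5156 + B{\left(-66 \right)}\right) = 9843 - \left(5156 - 66 \left(92 + \left(-66\right)^{2} + 93 \left(-66\right)\right)\right) = 9843 - \left(5156 - 66 \left(92 + 4356 - 6138\right)\right) = 9843 - \left(5156 - -111540\right) = 9843 - 116696 = -106853$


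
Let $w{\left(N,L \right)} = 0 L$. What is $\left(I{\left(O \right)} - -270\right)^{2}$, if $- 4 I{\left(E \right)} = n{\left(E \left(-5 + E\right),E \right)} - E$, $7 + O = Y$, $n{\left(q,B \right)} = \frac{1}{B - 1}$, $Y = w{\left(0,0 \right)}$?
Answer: $\frac{73702225}{1024} \approx 71975.0$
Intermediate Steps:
$w{\left(N,L \right)} = 0$
$Y = 0$
$n{\left(q,B \right)} = \frac{1}{-1 + B}$
$O = -7$ ($O = -7 + 0 = -7$)
$I{\left(E \right)} = - \frac{1}{4 \left(-1 + E\right)} + \frac{E}{4}$ ($I{\left(E \right)} = - \frac{\frac{1}{-1 + E} - E}{4} = - \frac{1}{4 \left(-1 + E\right)} + \frac{E}{4}$)
$\left(I{\left(O \right)} - -270\right)^{2} = \left(\frac{-1 - 7 \left(-1 - 7\right)}{4 \left(-1 - 7\right)} - -270\right)^{2} = \left(\frac{-1 - -56}{4 \left(-8\right)} + 270\right)^{2} = \left(\frac{1}{4} \left(- \frac{1}{8}\right) \left(-1 + 56\right) + 270\right)^{2} = \left(\frac{1}{4} \left(- \frac{1}{8}\right) 55 + 270\right)^{2} = \left(- \frac{55}{32} + 270\right)^{2} = \left(\frac{8585}{32}\right)^{2} = \frac{73702225}{1024}$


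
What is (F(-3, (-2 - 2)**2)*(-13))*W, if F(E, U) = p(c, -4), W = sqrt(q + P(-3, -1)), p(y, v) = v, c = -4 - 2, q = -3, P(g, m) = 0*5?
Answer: 52*I*sqrt(3) ≈ 90.067*I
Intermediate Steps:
P(g, m) = 0
c = -6
W = I*sqrt(3) (W = sqrt(-3 + 0) = sqrt(-3) = I*sqrt(3) ≈ 1.732*I)
F(E, U) = -4
(F(-3, (-2 - 2)**2)*(-13))*W = (-4*(-13))*(I*sqrt(3)) = 52*(I*sqrt(3)) = 52*I*sqrt(3)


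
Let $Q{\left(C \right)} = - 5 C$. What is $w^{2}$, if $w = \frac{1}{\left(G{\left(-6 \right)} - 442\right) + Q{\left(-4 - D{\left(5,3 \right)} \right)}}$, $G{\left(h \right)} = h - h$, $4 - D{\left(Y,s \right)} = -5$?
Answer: $\frac{1}{142129} \approx 7.0359 \cdot 10^{-6}$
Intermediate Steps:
$D{\left(Y,s \right)} = 9$ ($D{\left(Y,s \right)} = 4 - -5 = 4 + 5 = 9$)
$G{\left(h \right)} = 0$
$w = - \frac{1}{377}$ ($w = \frac{1}{\left(0 - 442\right) - 5 \left(-4 - 9\right)} = \frac{1}{-442 - -65} = \frac{1}{-442 + 65} = \frac{1}{-377} = - \frac{1}{377} \approx -0.0026525$)
$w^{2} = \left(- \frac{1}{377}\right)^{2} = \frac{1}{142129}$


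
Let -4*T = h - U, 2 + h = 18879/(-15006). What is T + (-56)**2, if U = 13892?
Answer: 132249169/20008 ≈ 6609.8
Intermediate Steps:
h = -16297/5002 (h = -2 + 18879/(-15006) = -2 + 18879*(-1/15006) = -2 - 6293/5002 = -16297/5002 ≈ -3.2581)
T = 69504081/20008 (T = -(-16297/5002 - 1*13892)/4 = -(-16297/5002 - 13892)/4 = -1/4*(-69504081/5002) = 69504081/20008 ≈ 3473.8)
T + (-56)**2 = 69504081/20008 + (-56)**2 = 69504081/20008 + 3136 = 132249169/20008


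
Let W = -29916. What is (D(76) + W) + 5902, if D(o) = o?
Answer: -23938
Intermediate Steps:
(D(76) + W) + 5902 = (76 - 29916) + 5902 = -29840 + 5902 = -23938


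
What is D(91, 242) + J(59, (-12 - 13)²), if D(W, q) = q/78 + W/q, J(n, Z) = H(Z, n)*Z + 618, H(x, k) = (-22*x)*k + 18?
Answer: -4785248894485/9438 ≈ -5.0702e+8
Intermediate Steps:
H(x, k) = 18 - 22*k*x (H(x, k) = -22*k*x + 18 = 18 - 22*k*x)
J(n, Z) = 618 + Z*(18 - 22*Z*n) (J(n, Z) = (18 - 22*n*Z)*Z + 618 = (18 - 22*Z*n)*Z + 618 = Z*(18 - 22*Z*n) + 618 = 618 + Z*(18 - 22*Z*n))
D(W, q) = q/78 + W/q (D(W, q) = q*(1/78) + W/q = q/78 + W/q)
D(91, 242) + J(59, (-12 - 13)²) = ((1/78)*242 + 91/242) + (618 - 2*(-12 - 13)²*(-9 + 11*(-12 - 13)²*59)) = (121/39 + 91*(1/242)) + (618 - 2*(-25)²*(-9 + 11*(-25)²*59)) = (121/39 + 91/242) + (618 - 2*625*(-9 + 11*625*59)) = 32831/9438 + (618 - 2*625*(-9 + 405625)) = 32831/9438 + (618 - 2*625*405616) = 32831/9438 + (618 - 507020000) = 32831/9438 - 507019382 = -4785248894485/9438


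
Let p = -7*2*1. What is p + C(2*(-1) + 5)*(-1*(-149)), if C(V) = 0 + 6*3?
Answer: 2668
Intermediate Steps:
C(V) = 18 (C(V) = 0 + 18 = 18)
p = -14 (p = -14*1 = -14)
p + C(2*(-1) + 5)*(-1*(-149)) = -14 + 18*(-1*(-149)) = -14 + 18*149 = -14 + 2682 = 2668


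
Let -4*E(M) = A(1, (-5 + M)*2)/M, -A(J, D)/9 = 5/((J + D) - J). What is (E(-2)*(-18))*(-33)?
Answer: 13365/56 ≈ 238.66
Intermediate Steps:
A(J, D) = -45/D (A(J, D) = -45/((J + D) - J) = -45/((D + J) - J) = -45/D)
E(M) = 45/(4*M*(-10 + 2*M)) (E(M) = -(-45*1/(2*(-5 + M)))/(4*M) = -(-45/(-10 + 2*M))/(4*M) = -(-45)/(4*M*(-10 + 2*M)) = 45/(4*M*(-10 + 2*M)))
(E(-2)*(-18))*(-33) = (((45/8)/(-2*(-5 - 2)))*(-18))*(-33) = (((45/8)*(-1/2)/(-7))*(-18))*(-33) = (((45/8)*(-1/2)*(-1/7))*(-18))*(-33) = ((45/112)*(-18))*(-33) = -405/56*(-33) = 13365/56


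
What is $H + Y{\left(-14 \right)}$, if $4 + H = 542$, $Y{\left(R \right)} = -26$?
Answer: $512$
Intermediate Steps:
$H = 538$ ($H = -4 + 542 = 538$)
$H + Y{\left(-14 \right)} = 538 - 26 = 512$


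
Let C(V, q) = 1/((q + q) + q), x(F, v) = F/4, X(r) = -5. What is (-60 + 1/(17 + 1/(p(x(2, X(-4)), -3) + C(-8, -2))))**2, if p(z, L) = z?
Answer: 1437601/400 ≈ 3594.0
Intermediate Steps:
x(F, v) = F/4 (x(F, v) = F*(1/4) = F/4)
C(V, q) = 1/(3*q) (C(V, q) = 1/(2*q + q) = 1/(3*q))
(-60 + 1/(17 + 1/(p(x(2, X(-4)), -3) + C(-8, -2))))**2 = (-60 + 1/(17 + 1/((1/4)*2 + (1/3)/(-2))))**2 = (-60 + 1/(17 + 1/(1/2 + (1/3)*(-1/2))))**2 = (-60 + 1/(17 + 1/(1/2 - 1/6)))**2 = (-60 + 1/(17 + 1/(1/3)))**2 = (-60 + 1/(17 + 3))**2 = (-60 + 1/20)**2 = (-1199/20)**2 = 1437601/400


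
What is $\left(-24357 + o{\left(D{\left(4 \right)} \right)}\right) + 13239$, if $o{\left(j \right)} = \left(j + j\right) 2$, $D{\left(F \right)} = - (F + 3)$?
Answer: $-11146$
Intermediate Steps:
$D{\left(F \right)} = -3 - F$ ($D{\left(F \right)} = - (3 + F) = -3 - F$)
$o{\left(j \right)} = 4 j$ ($o{\left(j \right)} = 2 j 2 = 4 j$)
$\left(-24357 + o{\left(D{\left(4 \right)} \right)}\right) + 13239 = \left(-24357 + 4 \left(-3 - 4\right)\right) + 13239 = \left(-24357 + 4 \left(-7\right)\right) + 13239 = \left(-24357 - 28\right) + 13239 = -24385 + 13239 = -11146$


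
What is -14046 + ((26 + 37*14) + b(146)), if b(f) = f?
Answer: -13356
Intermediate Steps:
-14046 + ((26 + 37*14) + b(146)) = -14046 + ((26 + 37*14) + 146) = -14046 + ((26 + 518) + 146) = -14046 + (544 + 146) = -14046 + 690 = -13356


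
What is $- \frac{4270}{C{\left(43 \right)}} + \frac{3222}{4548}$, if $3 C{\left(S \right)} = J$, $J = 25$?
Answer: $- \frac{1939311}{3790} \approx -511.69$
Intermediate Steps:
$C{\left(S \right)} = \frac{25}{3}$ ($C{\left(S \right)} = \frac{1}{3} \cdot 25 = \frac{25}{3}$)
$- \frac{4270}{C{\left(43 \right)}} + \frac{3222}{4548} = - \frac{4270}{\frac{25}{3}} + \frac{3222}{4548} = \left(-4270\right) \frac{3}{25} + 3222 \cdot \frac{1}{4548} = - \frac{2562}{5} + \frac{537}{758} = - \frac{1939311}{3790}$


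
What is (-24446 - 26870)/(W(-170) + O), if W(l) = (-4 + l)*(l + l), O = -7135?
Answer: -51316/52025 ≈ -0.98637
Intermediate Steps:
W(l) = 2*l*(-4 + l) (W(l) = (-4 + l)*(2*l) = 2*l*(-4 + l))
(-24446 - 26870)/(W(-170) + O) = (-24446 - 26870)/(2*(-170)*(-4 - 170) - 7135) = -51316/(2*(-170)*(-174) - 7135) = -51316/(59160 - 7135) = -51316/52025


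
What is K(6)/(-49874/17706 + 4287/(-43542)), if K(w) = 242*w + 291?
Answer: -10664872686/17837455 ≈ -597.89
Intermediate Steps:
K(w) = 291 + 242*w
K(6)/(-49874/17706 + 4287/(-43542)) = (291 + 242*6)/(-49874/17706 + 4287/(-43542)) = (291 + 1452)/(-49874*1/17706 + 4287*(-1/43542)) = 1743/(-24937/8853 - 1429/14514) = 1743/(-124862185/42830814) = 1743*(-42830814/124862185) = -10664872686/17837455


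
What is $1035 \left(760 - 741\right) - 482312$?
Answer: $-462647$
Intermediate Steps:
$1035 \left(760 - 741\right) - 482312 = 1035 \cdot 19 - 482312 = 19665 - 482312 = -462647$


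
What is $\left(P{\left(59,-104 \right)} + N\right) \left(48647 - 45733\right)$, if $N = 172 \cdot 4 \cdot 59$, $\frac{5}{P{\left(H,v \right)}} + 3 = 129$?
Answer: $\frac{7451967829}{63} \approx 1.1829 \cdot 10^{8}$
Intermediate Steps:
$P{\left(H,v \right)} = \frac{5}{126}$ ($P{\left(H,v \right)} = \frac{5}{-3 + 129} = \frac{5}{126}$)
$N = 40592$ ($N = 172 \cdot 236 = 40592$)
$\left(P{\left(59,-104 \right)} + N\right) \left(48647 - 45733\right) = \left(\frac{5}{126} + 40592\right) \left(48647 - 45733\right) = \frac{5114597}{126} \cdot 2914 = \frac{7451967829}{63}$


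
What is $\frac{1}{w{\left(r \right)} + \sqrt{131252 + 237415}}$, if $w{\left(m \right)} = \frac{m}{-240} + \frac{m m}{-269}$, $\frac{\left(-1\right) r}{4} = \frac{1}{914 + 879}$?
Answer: $- \frac{24976489731301020}{992573060817440078582431751} + \frac{8076988671219070138800 \sqrt{40963}}{992573060817440078582431751} \approx 0.001647$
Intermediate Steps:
$r = - \frac{4}{1793}$ ($r = - \frac{4}{914 + 879} = - \frac{4}{1793} \approx -0.0022309$)
$w{\left(m \right)} = - \frac{m}{240} - \frac{m^{2}}{269}$ ($w{\left(m \right)} = m \left(- \frac{1}{240}\right) + m^{2} \left(- \frac{1}{269}\right) = - \frac{m}{240} - \frac{m^{2}}{269}$)
$\frac{1}{w{\left(r \right)} + \sqrt{131252 + 237415}} = \frac{1}{\left(- \frac{1}{64560}\right) \left(- \frac{4}{1793}\right) \left(269 + 240 \left(- \frac{4}{1793}\right)\right) + \sqrt{131252 + 237415}} = \frac{1}{\left(- \frac{1}{64560}\right) \left(- \frac{4}{1793}\right) \left(269 - \frac{960}{1793}\right) + \sqrt{368667}} = \frac{1}{\left(- \frac{1}{64560}\right) \left(- \frac{4}{1793}\right) \frac{481357}{1793} + 3 \sqrt{40963}} = \frac{1}{\frac{481357}{51887662860} + 3 \sqrt{40963}}$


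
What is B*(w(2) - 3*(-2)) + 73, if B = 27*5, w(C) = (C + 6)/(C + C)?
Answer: 1153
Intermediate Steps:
w(C) = (6 + C)/(2*C) (w(C) = (6 + C)/((2*C)) = (6 + C)*(1/(2*C)) = (6 + C)/(2*C))
B = 135
B*(w(2) - 3*(-2)) + 73 = 135*((1/2)*(6 + 2)/2 - 3*(-2)) + 73 = 135*((1/2)*(1/2)*8 + 6) + 73 = 135*(2 + 6) + 73 = 135*8 + 73 = 1080 + 73 = 1153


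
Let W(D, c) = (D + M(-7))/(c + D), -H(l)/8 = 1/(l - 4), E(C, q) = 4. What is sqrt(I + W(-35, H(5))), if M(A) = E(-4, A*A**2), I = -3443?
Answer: I*sqrt(6364774)/43 ≈ 58.671*I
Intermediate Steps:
H(l) = -8/(-4 + l) (H(l) = -8/(l - 4) = -8/(-4 + l))
M(A) = 4
W(D, c) = (4 + D)/(D + c) (W(D, c) = (D + 4)/(c + D) = (4 + D)/(D + c))
sqrt(I + W(-35, H(5))) = sqrt(-3443 + (4 - 35)/(-35 - 8/(-4 + 5))) = sqrt(-3443 - 31/(-35 - 8/1)) = sqrt(-3443 - 31/(-35 - 8*1)) = sqrt(-3443 - 31/(-35 - 8)) = sqrt(-3443 - 31/(-43)) = sqrt(-3443 - 1/43*(-31)) = sqrt(-3443 + 31/43) = sqrt(-148018/43) = I*sqrt(6364774)/43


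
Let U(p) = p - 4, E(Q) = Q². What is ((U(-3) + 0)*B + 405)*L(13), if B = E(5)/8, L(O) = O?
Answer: 39845/8 ≈ 4980.6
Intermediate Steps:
U(p) = -4 + p
B = 25/8 (B = 5²/8 = 25*(⅛) = 25/8 ≈ 3.1250)
((U(-3) + 0)*B + 405)*L(13) = (((-4 - 3) + 0)*(25/8) + 405)*13 = ((-7 + 0)*(25/8) + 405)*13 = (-7*25/8 + 405)*13 = (-175/8 + 405)*13 = (3065/8)*13 = 39845/8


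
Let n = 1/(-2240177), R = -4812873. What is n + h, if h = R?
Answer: -10781687398522/2240177 ≈ -4.8129e+6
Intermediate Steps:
h = -4812873
n = -1/2240177 ≈ -4.4639e-7
n + h = -1/2240177 - 4812873 = -10781687398522/2240177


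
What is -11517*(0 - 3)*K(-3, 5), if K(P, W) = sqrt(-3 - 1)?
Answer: 69102*I ≈ 69102.0*I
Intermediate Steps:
K(P, W) = 2*I (K(P, W) = sqrt(-4) = 2*I)
-11517*(0 - 3)*K(-3, 5) = -11517*(0 - 3)*2*I = -(-34551)*2*I = -(-69102)*I = 69102*I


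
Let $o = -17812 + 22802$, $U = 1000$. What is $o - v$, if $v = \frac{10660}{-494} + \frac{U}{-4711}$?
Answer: $\frac{448600420}{89509} \approx 5011.8$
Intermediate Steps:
$v = - \frac{1950510}{89509}$ ($v = \frac{10660}{-494} + \frac{1000}{-4711} = 10660 \left(- \frac{1}{494}\right) + 1000 \left(- \frac{1}{4711}\right) = - \frac{410}{19} - \frac{1000}{4711} = - \frac{1950510}{89509} \approx -21.791$)
$o = 4990$
$o - v = 4990 - - \frac{1950510}{89509} = 4990 + \frac{1950510}{89509} = \frac{448600420}{89509}$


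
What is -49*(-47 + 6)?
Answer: 2009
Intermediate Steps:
-49*(-47 + 6) = -49*(-41) = 2009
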